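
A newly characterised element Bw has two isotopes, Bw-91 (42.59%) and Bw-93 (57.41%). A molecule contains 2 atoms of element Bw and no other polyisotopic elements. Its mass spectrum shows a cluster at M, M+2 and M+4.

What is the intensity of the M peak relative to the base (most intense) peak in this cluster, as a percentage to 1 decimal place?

(0.4259 + 0.5741)^2 gives M 0.1814, M+2 0.4890, M+4 0.3296; the largest is M+2.
P(M+2) = C(2,1) × 0.4259^1 × 0.5741^1 = 2 × 0.4259 × 0.5741 = 0.489018 (base)
P(M) = C(2,0) × 0.4259^2 × 0.5741^0 = 1 × 0.18139081 × 1.0000 = 0.181391
Relative intensity = 0.181391 / 0.489018 × 100 = 37.1

37.1%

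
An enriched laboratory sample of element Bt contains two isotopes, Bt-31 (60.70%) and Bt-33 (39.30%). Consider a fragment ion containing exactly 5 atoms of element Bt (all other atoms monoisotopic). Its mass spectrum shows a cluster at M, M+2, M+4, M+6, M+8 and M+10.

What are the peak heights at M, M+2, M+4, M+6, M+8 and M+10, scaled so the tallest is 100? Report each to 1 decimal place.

23.9 : 77.2 : 100.0 : 64.7 : 21.0 : 2.7

Expanding (0.6070 + 0.3930)^5:
P(M) = 0.6070^5 = 0.082403
P(M+2) = 5 × 0.6070^4 × 0.3930^1 = 0.266758
P(M+4) = 10 × 0.6070^3 × 0.3930^2 = 0.345423
P(M+6) = 10 × 0.6070^2 × 0.3930^3 = 0.223643
P(M+8) = 5 × 0.6070^1 × 0.3930^4 = 0.072398
P(M+10) = 0.3930^5 = 0.009375
The M+4 peak is largest (0.345423); scaling to 100 gives 23.9 : 77.2 : 100.0 : 64.7 : 21.0 : 2.7.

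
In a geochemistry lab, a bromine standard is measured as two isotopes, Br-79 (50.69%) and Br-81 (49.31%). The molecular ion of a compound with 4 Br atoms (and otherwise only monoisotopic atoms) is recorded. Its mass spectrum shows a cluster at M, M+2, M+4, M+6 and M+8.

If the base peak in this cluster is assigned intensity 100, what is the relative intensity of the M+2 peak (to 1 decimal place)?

68.5

(0.5069 + 0.4931)^4 gives M 0.0660, M+2 0.2569, M+4 0.3749, M+6 0.2431, M+8 0.0591; the largest is M+4.
P(M+4) = C(4,2) × 0.5069^2 × 0.4931^2 = 6 × 0.25694761 × 0.24314761 = 0.374857 (base)
P(M+2) = C(4,1) × 0.5069^3 × 0.4931^1 = 4 × 0.13024674 × 0.4931 = 0.256899
Relative intensity = 0.256899 / 0.374857 × 100 = 68.5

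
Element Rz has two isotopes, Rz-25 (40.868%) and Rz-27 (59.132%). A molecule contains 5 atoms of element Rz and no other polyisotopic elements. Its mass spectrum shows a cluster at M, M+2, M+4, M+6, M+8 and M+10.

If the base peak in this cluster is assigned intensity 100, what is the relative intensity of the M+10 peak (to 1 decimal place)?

Term probabilities: M 0.0114, M+2 0.0825, M+4 0.2387, M+6 0.3453, M+8 0.2498, M+10 0.0723. Base peak = M+6.
P(M+6) = C(5,3) × 0.40868^2 × 0.59132^3 = 10 × 0.16701934 × 0.20676056 = 0.345330 (base)
P(M+10) = C(5,5) × 0.40868^0 × 0.59132^5 = 1 × 1.0000 × 0.07229576 = 0.072296
Relative intensity = 0.072296 / 0.345330 × 100 = 20.9

20.9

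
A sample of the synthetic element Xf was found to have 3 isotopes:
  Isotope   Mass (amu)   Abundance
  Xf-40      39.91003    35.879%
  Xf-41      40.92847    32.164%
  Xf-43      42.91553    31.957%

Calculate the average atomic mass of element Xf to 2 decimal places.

41.20 amu

The abundance-weighted mean is 0.35879 × 39.91003 + 0.32164 × 40.92847 + 0.31957 × 42.91553
= 14.319320 + 13.164233 + 13.714516 = 41.198069 amu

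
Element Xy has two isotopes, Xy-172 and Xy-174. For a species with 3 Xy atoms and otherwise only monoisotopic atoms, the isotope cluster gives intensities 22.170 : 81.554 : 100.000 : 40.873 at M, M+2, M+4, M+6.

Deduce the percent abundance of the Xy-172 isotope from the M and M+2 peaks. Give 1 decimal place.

44.9%

Write p for the Xy-172 fraction. I(M+2)/I(M) = [C(3,1)·p^2·(1−p)] / p^3 = 3·(1−p)/p = 81.554/22.170 = 3.6786
(1−p)/p = 3.6786/3 = 1.2262  ⇒  p = 1/(1 + 1.2262) = 0.4492
Xy-172: 44.9%, Xy-174: 55.1%.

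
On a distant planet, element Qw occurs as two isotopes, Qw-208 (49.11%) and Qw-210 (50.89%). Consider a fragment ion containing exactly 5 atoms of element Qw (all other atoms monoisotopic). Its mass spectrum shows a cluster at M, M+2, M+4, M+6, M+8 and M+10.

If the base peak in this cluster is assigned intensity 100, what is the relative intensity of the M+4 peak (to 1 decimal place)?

96.5

(0.4911 + 0.5089)^5 gives M 0.0286, M+2 0.1480, M+4 0.3067, M+6 0.3179, M+8 0.1647, M+10 0.0341; the largest is M+6.
P(M+6) = C(5,3) × 0.4911^2 × 0.5089^3 = 10 × 0.24117921 × 0.13179452 = 0.317861 (base)
P(M+4) = C(5,2) × 0.4911^3 × 0.5089^2 = 10 × 0.11844311 × 0.25897921 = 0.306743
Relative intensity = 0.306743 / 0.317861 × 100 = 96.5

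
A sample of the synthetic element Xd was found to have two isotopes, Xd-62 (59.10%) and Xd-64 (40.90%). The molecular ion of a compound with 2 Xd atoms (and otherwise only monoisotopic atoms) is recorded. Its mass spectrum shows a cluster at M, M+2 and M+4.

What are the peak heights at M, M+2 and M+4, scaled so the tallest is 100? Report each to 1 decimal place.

Expanding (0.5910 + 0.4090)^2:
P(M) = 0.5910^2 = 0.349281
P(M+2) = 2 × 0.5910^1 × 0.4090^1 = 0.483438
P(M+4) = 0.4090^2 = 0.167281
The M+2 peak is largest (0.483438); scaling to 100 gives 72.2 : 100.0 : 34.6.

72.2 : 100.0 : 34.6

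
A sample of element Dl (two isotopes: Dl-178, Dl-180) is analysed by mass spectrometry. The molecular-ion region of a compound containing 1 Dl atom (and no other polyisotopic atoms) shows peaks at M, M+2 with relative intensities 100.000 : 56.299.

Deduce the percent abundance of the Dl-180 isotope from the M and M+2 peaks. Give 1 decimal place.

36.0%

Let p = fractional abundance of Dl-178. I(M+2)/I(M) = [C(1,1)·p^0·(1−p)] / p^1 = 1·(1−p)/p = 56.299/100.000 = 0.5630
(1−p)/p = 0.5630/1 = 0.5630  ⇒  p = 1/(1 + 0.5630) = 0.6398
Dl-178: 64.0%, Dl-180: 36.0%.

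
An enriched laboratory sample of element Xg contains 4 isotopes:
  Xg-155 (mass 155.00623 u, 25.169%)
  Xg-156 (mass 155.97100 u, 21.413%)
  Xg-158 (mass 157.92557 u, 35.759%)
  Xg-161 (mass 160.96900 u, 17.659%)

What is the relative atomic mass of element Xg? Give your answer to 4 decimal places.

157.3097 u

Ar = Σ fᵢ·mᵢ = 0.25169 × 155.00623 + 0.21413 × 155.97100 + 0.35759 × 157.92557 + 0.17659 × 160.96900
= 39.013518 + 33.398070 + 56.472605 + 28.425516 = 157.309709 u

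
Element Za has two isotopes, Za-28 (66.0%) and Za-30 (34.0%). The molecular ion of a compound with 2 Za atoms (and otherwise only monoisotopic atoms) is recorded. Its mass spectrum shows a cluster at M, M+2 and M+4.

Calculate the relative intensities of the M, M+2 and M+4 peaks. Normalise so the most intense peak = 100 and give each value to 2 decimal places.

The 2 Za atoms are independent, so intensities follow the terms of (0.660 + 0.340)^2.
P(M) = 0.660^2 = 0.435600
P(M+2) = 2 × 0.660^1 × 0.340^1 = 0.448800
P(M+4) = 0.340^2 = 0.115600
The M+2 peak is largest (0.448800); scaling to 100 gives 97.06 : 100.00 : 25.76.

97.06 : 100.00 : 25.76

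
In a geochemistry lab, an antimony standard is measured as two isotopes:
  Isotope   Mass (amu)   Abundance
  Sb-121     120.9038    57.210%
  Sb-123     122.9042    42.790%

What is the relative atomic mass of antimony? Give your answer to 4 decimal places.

121.7598 amu

Weight each isotope mass by its fractional abundance: 0.57210 × 120.9038 + 0.42790 × 122.9042
= 69.16906 + 52.59071 = 121.75977 amu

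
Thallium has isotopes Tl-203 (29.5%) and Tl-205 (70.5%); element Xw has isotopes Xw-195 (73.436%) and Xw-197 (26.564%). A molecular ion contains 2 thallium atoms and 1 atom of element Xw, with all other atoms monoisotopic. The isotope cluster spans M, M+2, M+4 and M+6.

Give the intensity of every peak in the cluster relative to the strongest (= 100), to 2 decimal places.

13.44 : 69.10 : 100.00 : 27.77

Thallium pattern (n=2): 0.087025 : 0.41595 : 0.497025
Element Xw pattern (n=1): 0.73436 : 0.26564
Convolve the two distributions (both contribute in 2-u steps):
  M: 0.087025×0.73436 = 0.063908
  M+2: 0.087025×0.26564 + 0.41595×0.73436 = 0.328574
  M+4: 0.41595×0.26564 + 0.497025×0.73436 = 0.475488
  M+6: 0.497025×0.26564 = 0.132030
Scale to base peak (0.475488) = 100: 13.44 : 69.10 : 100.00 : 27.77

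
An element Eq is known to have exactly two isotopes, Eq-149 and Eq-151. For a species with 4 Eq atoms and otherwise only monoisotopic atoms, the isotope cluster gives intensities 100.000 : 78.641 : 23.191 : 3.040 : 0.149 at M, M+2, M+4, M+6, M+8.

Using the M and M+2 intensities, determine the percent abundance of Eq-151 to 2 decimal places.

Let p = fractional abundance of Eq-149. I(M+2)/I(M) = [C(4,1)·p^3·(1−p)] / p^4 = 4·(1−p)/p = 78.641/100.000 = 0.7864
(1−p)/p = 0.7864/4 = 0.1966  ⇒  p = 1/(1 + 0.1966) = 0.8357
Eq-149: 83.57%, Eq-151: 16.43%.

16.43%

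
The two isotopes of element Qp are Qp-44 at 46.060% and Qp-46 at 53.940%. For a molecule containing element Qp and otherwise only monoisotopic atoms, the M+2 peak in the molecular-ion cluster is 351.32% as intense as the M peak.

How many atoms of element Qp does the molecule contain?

3

The M+2/M ratio from n Qp atoms is n · q/p = n · 0.53940/0.46060.
n = 3.5132 × 0.46060/0.53940 = 3.00 ≈ 3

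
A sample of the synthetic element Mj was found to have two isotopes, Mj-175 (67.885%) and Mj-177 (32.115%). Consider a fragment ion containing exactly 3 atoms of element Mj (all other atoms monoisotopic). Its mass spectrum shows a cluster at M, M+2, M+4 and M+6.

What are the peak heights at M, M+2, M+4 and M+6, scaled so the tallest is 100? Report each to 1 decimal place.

70.5 : 100.0 : 47.3 : 7.5

Expanding (0.67885 + 0.32115)^3:
P(M) = 0.67885^3 = 0.312839
P(M+2) = 3 × 0.67885^2 × 0.32115^1 = 0.443994
P(M+4) = 3 × 0.67885^1 × 0.32115^2 = 0.210044
P(M+6) = 0.32115^3 = 0.033123
The M+2 peak is largest (0.443994); scaling to 100 gives 70.5 : 100.0 : 47.3 : 7.5.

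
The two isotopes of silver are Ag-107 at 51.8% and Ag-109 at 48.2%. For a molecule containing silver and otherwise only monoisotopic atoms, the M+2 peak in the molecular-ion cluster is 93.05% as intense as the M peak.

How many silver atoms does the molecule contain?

1

With n Ag atoms, P(M+2)/P(M) = C(n,1)·p^(n−1)q / p^n = n·q/p = n · 0.482/0.518.
n = 0.9305 × 0.518/0.482 = 1.00 ≈ 1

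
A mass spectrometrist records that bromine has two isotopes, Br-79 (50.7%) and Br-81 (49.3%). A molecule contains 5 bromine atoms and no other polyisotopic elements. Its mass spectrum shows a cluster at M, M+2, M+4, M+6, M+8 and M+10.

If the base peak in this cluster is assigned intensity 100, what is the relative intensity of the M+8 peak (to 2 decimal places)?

(0.507 + 0.493)^5 gives M 0.0335, M+2 0.1629, M+4 0.3168, M+6 0.3080, M+8 0.1497, M+10 0.0291; the largest is M+4.
P(M+4) = C(5,2) × 0.507^3 × 0.493^2 = 10 × 0.13032384 × 0.243049 = 0.316751 (base)
P(M+8) = C(5,4) × 0.507^1 × 0.493^4 = 5 × 0.5070 × 0.05907282 = 0.149750
Relative intensity = 0.149750 / 0.316751 × 100 = 47.28

47.28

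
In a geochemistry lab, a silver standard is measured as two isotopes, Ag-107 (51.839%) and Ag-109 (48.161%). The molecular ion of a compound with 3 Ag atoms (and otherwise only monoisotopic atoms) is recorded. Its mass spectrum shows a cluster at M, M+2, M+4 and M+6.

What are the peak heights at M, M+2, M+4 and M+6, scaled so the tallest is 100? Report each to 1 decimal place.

35.9 : 100.0 : 92.9 : 28.8

Each Ag atom is independently Ag-107 (p = 0.51839) or Ag-109 (q = 0.48161); the cluster is the binomial expansion (p + q)^3.
P(M) = 0.51839^3 = 0.139306
P(M+2) = 3 × 0.51839^2 × 0.48161^1 = 0.388267
P(M+4) = 3 × 0.51839^1 × 0.48161^2 = 0.360719
P(M+6) = 0.48161^3 = 0.111709
The M+2 peak is largest (0.388267); scaling to 100 gives 35.9 : 100.0 : 92.9 : 28.8.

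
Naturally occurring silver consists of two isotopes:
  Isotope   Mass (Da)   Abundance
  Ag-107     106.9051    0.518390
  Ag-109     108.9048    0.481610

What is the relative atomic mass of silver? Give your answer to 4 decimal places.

107.8682 Da

Average mass = Σ (abundance × isotope mass) = 0.518390 × 106.9051 + 0.481610 × 108.9048
= 55.41853 + 52.44964 = 107.86817 Da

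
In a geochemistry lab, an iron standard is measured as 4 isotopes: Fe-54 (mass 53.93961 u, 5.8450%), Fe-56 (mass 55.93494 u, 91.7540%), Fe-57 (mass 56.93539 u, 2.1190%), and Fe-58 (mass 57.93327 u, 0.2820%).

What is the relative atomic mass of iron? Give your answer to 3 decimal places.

Ar = Σ fᵢ·mᵢ = 0.058450 × 53.93961 + 0.917540 × 55.93494 + 0.021190 × 56.93539 + 0.002820 × 57.93327
= 3.152770 + 51.322545 + 1.206461 + 0.163372 = 55.845148 u

55.845 u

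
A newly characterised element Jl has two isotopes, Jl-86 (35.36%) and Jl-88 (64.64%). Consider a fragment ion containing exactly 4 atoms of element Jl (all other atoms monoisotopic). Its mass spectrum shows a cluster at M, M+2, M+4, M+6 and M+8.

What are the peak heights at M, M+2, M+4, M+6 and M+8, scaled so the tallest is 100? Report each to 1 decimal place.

4.1 : 29.9 : 82.1 : 100.0 : 45.7

Each Jl atom is independently Jl-86 (p = 0.3536) or Jl-88 (q = 0.6464); the cluster is the binomial expansion (p + q)^4.
P(M) = 0.3536^4 = 0.015633
P(M+2) = 4 × 0.3536^3 × 0.6464^1 = 0.114314
P(M+4) = 6 × 0.3536^2 × 0.6464^2 = 0.313457
P(M+6) = 4 × 0.3536^1 × 0.6464^3 = 0.382011
P(M+8) = 0.6464^4 = 0.174584
The M+6 peak is largest (0.382011); scaling to 100 gives 4.1 : 29.9 : 82.1 : 100.0 : 45.7.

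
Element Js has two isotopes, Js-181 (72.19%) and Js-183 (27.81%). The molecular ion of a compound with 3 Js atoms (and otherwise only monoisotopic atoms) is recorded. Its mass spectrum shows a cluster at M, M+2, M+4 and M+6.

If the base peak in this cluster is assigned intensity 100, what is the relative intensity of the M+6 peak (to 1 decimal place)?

Binomial terms of (0.7219 + 0.2781)^3: M 0.3762, M+2 0.4348, M+4 0.1675, M+6 0.0215 → M+2 is the base peak.
P(M+2) = C(3,1) × 0.7219^2 × 0.2781^1 = 3 × 0.52113961 × 0.2781 = 0.434787 (base)
P(M+6) = C(3,3) × 0.7219^0 × 0.2781^3 = 1 × 1.0000 × 0.02150815 = 0.021508
Relative intensity = 0.021508 / 0.434787 × 100 = 4.9

4.9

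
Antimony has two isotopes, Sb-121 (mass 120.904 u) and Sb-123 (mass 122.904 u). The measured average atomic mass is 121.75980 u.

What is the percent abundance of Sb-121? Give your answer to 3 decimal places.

Writing the weighted mean with unknown fraction x of Sb-121:
120.904·x + 122.904·(1 − x) = 121.75980
(120.904 − 122.904)·x = 121.75980 − 122.904
x = -1.14420 / -2.000 = 0.57210 → 57.210% Sb-121, 42.790% Sb-123.

57.210%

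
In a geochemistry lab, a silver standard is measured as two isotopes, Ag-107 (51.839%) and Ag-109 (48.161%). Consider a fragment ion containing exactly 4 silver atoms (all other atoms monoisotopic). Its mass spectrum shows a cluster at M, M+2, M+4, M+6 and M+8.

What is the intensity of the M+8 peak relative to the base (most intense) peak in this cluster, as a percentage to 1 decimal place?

Binomial terms of (0.51839 + 0.48161)^4: M 0.0722, M+2 0.2684, M+4 0.3740, M+6 0.2316, M+8 0.0538 → M+4 is the base peak.
P(M+4) = C(4,2) × 0.51839^2 × 0.48161^2 = 6 × 0.26872819 × 0.23194819 = 0.373986 (base)
P(M+8) = C(4,4) × 0.51839^0 × 0.48161^4 = 1 × 1.0000 × 0.05379996 = 0.053800
Relative intensity = 0.053800 / 0.373986 × 100 = 14.4

14.4%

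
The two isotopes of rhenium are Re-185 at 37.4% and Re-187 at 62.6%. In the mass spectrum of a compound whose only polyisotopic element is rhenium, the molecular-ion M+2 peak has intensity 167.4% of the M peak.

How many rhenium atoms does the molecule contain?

For n independent Re atoms, I(M+2)/I(M) = n · (abundance Re-187) / (abundance Re-185) = n · 0.626/0.374.
n = 1.674 × 0.374/0.626 = 1.00 ≈ 1

1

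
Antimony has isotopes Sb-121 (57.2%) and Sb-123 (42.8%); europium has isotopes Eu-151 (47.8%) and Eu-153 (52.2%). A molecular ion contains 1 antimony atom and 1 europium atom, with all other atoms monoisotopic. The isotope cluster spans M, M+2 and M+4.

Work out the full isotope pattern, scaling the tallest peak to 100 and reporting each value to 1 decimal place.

54.3 : 100.0 : 44.4

Antimony pattern (n=1): 0.5720 : 0.4280
Europium pattern (n=1): 0.4780 : 0.5220
Convolve the two distributions (both contribute in 2-u steps):
  M: 0.5720×0.4780 = 0.273416
  M+2: 0.5720×0.5220 + 0.4280×0.4780 = 0.503168
  M+4: 0.4280×0.5220 = 0.223416
Scale to base peak (0.503168) = 100: 54.3 : 100.0 : 44.4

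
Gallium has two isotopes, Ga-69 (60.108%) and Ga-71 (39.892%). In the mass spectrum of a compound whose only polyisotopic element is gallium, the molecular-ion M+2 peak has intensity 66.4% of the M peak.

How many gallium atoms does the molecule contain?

1

The M+2/M ratio from n Ga atoms is n · q/p = n · 0.39892/0.60108.
n = 0.664 × 0.60108/0.39892 = 1.00 ≈ 1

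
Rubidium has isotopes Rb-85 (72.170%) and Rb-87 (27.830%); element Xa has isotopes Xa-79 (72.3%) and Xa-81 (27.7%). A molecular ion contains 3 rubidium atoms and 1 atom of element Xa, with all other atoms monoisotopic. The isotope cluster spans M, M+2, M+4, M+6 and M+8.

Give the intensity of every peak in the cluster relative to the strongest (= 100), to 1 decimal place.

Rubidium pattern (n=3): 0.37589809 : 0.43485841 : 0.16768892 : 0.02155458
Element Xa pattern (n=1): 0.7230 : 0.2770
Convolve the two distributions (both contribute in 2-u steps):
  M: 0.37589809×0.7230 = 0.271774
  M+2: 0.37589809×0.2770 + 0.43485841×0.7230 = 0.418526
  M+4: 0.43485841×0.2770 + 0.16768892×0.7230 = 0.241695
  M+6: 0.16768892×0.2770 + 0.02155458×0.7230 = 0.062034
  M+8: 0.02155458×0.2770 = 0.005971
Scale to base peak (0.418526) = 100: 64.9 : 100.0 : 57.7 : 14.8 : 1.4

64.9 : 100.0 : 57.7 : 14.8 : 1.4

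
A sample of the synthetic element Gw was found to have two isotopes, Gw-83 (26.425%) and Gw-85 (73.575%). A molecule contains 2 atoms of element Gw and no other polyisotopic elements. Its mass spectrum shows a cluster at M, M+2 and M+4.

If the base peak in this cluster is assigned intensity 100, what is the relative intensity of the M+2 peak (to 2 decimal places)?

Term probabilities: M 0.0698, M+2 0.3888, M+4 0.5413. Base peak = M+4.
P(M+4) = C(2,2) × 0.26425^0 × 0.73575^2 = 1 × 1.0000 × 0.54132806 = 0.541328 (base)
P(M+2) = C(2,1) × 0.26425^1 × 0.73575^1 = 2 × 0.26425 × 0.73575 = 0.388844
Relative intensity = 0.388844 / 0.541328 × 100 = 71.83

71.83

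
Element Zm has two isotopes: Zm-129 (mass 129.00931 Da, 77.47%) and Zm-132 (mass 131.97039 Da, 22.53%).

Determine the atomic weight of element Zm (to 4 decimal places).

129.6764 Da

Average mass = Σ (abundance × isotope mass) = 0.7747 × 129.00931 + 0.2253 × 131.97039
= 99.943512 + 29.732929 = 129.676441 Da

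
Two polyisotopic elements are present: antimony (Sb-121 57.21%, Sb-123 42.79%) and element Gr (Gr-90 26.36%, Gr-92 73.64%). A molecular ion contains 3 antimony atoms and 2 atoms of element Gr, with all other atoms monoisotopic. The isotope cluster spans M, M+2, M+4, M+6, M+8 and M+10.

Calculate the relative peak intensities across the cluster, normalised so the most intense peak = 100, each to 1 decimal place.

Antimony pattern (n=3): 0.18724742 : 0.42015297 : 0.3142518 : 0.07834781
Element Gr pattern (n=2): 0.06948496 : 0.38823008 : 0.54228496
Convolve the two distributions (both contribute in 2-u steps):
  M: 0.18724742×0.06948496 = 0.013011
  M+2: 0.18724742×0.38823008 + 0.42015297×0.06948496 = 0.101889
  M+4: 0.18724742×0.54228496 + 0.42015297×0.38823008 + 0.3142518×0.06948496 = 0.286493
  M+6: 0.42015297×0.54228496 + 0.3142518×0.38823008 + 0.07834781×0.06948496 = 0.355289
  M+8: 0.3142518×0.54228496 + 0.07834781×0.38823008 = 0.200831
  M+10: 0.07834781×0.54228496 = 0.042487
Scale to base peak (0.355289) = 100: 3.7 : 28.7 : 80.6 : 100.0 : 56.5 : 12.0

3.7 : 28.7 : 80.6 : 100.0 : 56.5 : 12.0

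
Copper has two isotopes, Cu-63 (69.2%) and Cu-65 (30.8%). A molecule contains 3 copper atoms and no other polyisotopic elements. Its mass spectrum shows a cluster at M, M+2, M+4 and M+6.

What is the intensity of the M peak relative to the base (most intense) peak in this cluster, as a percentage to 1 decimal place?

Binomial terms of (0.692 + 0.308)^3: M 0.3314, M+2 0.4425, M+4 0.1969, M+6 0.0292 → M+2 is the base peak.
P(M+2) = C(3,1) × 0.692^2 × 0.308^1 = 3 × 0.478864 × 0.3080 = 0.442470 (base)
P(M) = C(3,0) × 0.692^3 × 0.308^0 = 1 × 0.33137389 × 1.0000 = 0.331374
Relative intensity = 0.331374 / 0.442470 × 100 = 74.9

74.9%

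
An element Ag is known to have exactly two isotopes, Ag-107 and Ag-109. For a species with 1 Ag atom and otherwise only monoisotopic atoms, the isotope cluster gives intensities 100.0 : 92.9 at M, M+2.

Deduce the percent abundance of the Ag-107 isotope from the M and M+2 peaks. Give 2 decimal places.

If p is the fraction of Ag that is Ag-107, then I(M+2)/I(M) = [C(1,1)·p^0·(1−p)] / p^1 = 1·(1−p)/p = 92.9/100.0 = 0.9290
(1−p)/p = 0.9290/1 = 0.9290  ⇒  p = 1/(1 + 0.9290) = 0.5184
Ag-107: 51.84%, Ag-109: 48.16%.

51.84%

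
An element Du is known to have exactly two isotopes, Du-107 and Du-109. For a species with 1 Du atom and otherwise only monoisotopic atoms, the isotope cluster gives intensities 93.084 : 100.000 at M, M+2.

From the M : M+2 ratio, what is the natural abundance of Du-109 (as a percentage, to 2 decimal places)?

51.79%

Write p for the Du-107 fraction. I(M+2)/I(M) = [C(1,1)·p^0·(1−p)] / p^1 = 1·(1−p)/p = 100.000/93.084 = 1.0743
(1−p)/p = 1.0743/1 = 1.0743  ⇒  p = 1/(1 + 1.0743) = 0.4821
Du-107: 48.21%, Du-109: 51.79%.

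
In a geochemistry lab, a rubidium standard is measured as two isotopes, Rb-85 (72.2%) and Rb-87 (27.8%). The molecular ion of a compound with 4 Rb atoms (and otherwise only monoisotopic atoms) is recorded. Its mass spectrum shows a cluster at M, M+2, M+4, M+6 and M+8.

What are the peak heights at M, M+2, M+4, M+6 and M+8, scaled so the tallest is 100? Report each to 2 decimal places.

64.93 : 100.00 : 57.76 : 14.83 : 1.43

Each Rb atom is independently Rb-85 (p = 0.722) or Rb-87 (q = 0.278); the cluster is the binomial expansion (p + q)^4.
P(M) = 0.722^4 = 0.271737
P(M+2) = 4 × 0.722^3 × 0.278^1 = 0.418520
P(M+4) = 6 × 0.722^2 × 0.278^2 = 0.241721
P(M+6) = 4 × 0.722^1 × 0.278^3 = 0.062049
P(M+8) = 0.278^4 = 0.005973
The M+2 peak is largest (0.418520); scaling to 100 gives 64.93 : 100.00 : 57.76 : 14.83 : 1.43.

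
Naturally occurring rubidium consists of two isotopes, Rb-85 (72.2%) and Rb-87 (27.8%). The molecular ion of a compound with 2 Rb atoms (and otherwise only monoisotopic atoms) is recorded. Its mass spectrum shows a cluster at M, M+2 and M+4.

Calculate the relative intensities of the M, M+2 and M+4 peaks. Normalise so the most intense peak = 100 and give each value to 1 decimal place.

Each Rb atom is independently Rb-85 (p = 0.722) or Rb-87 (q = 0.278); the cluster is the binomial expansion (p + q)^2.
P(M) = 0.722^2 = 0.521284
P(M+2) = 2 × 0.722^1 × 0.278^1 = 0.401432
P(M+4) = 0.278^2 = 0.077284
The M peak is largest (0.521284); scaling to 100 gives 100.0 : 77.0 : 14.8.

100.0 : 77.0 : 14.8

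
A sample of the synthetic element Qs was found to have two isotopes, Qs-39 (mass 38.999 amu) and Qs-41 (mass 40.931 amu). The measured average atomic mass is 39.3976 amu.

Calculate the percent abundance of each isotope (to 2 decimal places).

With x = fraction of Qs-39 (so Qs-41 is 1 − x):
38.999·x + 40.931·(1 − x) = 39.3976
(38.999 − 40.931)·x = 39.3976 − 40.931
x = -1.5334 / -1.932 = 0.79369 → 79.37% Qs-39, 20.63% Qs-41.

Qs-39: 79.37%, Qs-41: 20.63%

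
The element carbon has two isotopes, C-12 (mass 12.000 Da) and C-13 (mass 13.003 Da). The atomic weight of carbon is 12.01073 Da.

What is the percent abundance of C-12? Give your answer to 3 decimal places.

Writing the weighted mean with unknown fraction x of C-12:
12.000·x + 13.003·(1 − x) = 12.01073
(12.000 − 13.003)·x = 12.01073 − 13.003
x = -0.99227 / -1.003 = 0.98930 → 98.930% C-12, 1.070% C-13.

98.930%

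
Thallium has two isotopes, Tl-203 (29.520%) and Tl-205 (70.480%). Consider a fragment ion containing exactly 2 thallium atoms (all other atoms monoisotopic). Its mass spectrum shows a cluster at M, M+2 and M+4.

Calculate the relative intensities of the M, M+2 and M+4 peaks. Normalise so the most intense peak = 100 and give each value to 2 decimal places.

Each Tl atom is independently Tl-203 (p = 0.29520) or Tl-205 (q = 0.70480); the cluster is the binomial expansion (p + q)^2.
P(M) = 0.29520^2 = 0.087143
P(M+2) = 2 × 0.29520^1 × 0.70480^1 = 0.416114
P(M+4) = 0.70480^2 = 0.496743
The M+4 peak is largest (0.496743); scaling to 100 gives 17.54 : 83.77 : 100.00.

17.54 : 83.77 : 100.00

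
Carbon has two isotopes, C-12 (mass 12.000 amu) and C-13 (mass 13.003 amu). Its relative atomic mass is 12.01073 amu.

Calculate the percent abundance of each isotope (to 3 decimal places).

C-12: 98.930%, C-13: 1.070%

Writing the weighted mean with unknown fraction x of C-12:
12.000·x + 13.003·(1 − x) = 12.01073
(12.000 − 13.003)·x = 12.01073 − 13.003
x = -0.99227 / -1.003 = 0.98930 → 98.930% C-12, 1.070% C-13.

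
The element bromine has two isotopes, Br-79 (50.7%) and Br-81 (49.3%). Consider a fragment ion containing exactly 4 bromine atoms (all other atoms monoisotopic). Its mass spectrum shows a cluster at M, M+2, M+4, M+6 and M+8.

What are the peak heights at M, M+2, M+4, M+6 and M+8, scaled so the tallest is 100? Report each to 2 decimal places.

17.63 : 68.56 : 100.00 : 64.83 : 15.76

The 4 Br atoms are independent, so intensities follow the terms of (0.507 + 0.493)^4.
P(M) = 0.507^4 = 0.066074
P(M+2) = 4 × 0.507^3 × 0.493^1 = 0.256999
P(M+4) = 6 × 0.507^2 × 0.493^2 = 0.374853
P(M+6) = 4 × 0.507^1 × 0.493^3 = 0.243001
P(M+8) = 0.493^4 = 0.059073
The M+4 peak is largest (0.374853); scaling to 100 gives 17.63 : 68.56 : 100.00 : 64.83 : 15.76.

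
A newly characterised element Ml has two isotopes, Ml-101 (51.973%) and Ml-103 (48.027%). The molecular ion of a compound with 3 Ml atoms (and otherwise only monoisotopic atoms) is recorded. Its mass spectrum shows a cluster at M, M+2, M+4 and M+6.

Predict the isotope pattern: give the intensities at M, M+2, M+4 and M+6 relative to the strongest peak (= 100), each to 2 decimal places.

The 3 Ml atoms are independent, so intensities follow the terms of (0.51973 + 0.48027)^3.
P(M) = 0.51973^3 = 0.140389
P(M+2) = 3 × 0.51973^2 × 0.48027^1 = 0.389191
P(M+4) = 3 × 0.51973^1 × 0.48027^2 = 0.359642
P(M+6) = 0.48027^3 = 0.110779
The M+2 peak is largest (0.389191); scaling to 100 gives 36.07 : 100.00 : 92.41 : 28.46.

36.07 : 100.00 : 92.41 : 28.46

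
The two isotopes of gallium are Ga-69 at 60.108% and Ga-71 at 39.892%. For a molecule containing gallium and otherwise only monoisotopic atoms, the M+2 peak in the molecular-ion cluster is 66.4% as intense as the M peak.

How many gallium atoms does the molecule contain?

1

The M+2/M ratio from n Ga atoms is n · q/p = n · 0.39892/0.60108.
n = 0.664 × 0.60108/0.39892 = 1.00 ≈ 1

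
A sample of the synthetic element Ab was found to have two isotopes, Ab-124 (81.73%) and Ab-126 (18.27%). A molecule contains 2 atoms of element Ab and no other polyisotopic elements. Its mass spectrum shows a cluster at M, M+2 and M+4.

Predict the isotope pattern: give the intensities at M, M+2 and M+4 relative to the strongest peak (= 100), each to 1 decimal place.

Expanding (0.8173 + 0.1827)^2:
P(M) = 0.8173^2 = 0.667979
P(M+2) = 2 × 0.8173^1 × 0.1827^1 = 0.298641
P(M+4) = 0.1827^2 = 0.033379
The M peak is largest (0.667979); scaling to 100 gives 100.0 : 44.7 : 5.0.

100.0 : 44.7 : 5.0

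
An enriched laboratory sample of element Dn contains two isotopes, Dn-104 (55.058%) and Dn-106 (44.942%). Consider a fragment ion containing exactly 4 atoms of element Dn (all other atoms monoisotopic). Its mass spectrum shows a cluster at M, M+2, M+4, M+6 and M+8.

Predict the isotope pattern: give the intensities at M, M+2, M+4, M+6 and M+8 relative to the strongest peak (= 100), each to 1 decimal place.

Each Dn atom is independently Dn-104 (p = 0.55058) or Dn-106 (q = 0.44942); the cluster is the binomial expansion (p + q)^4.
P(M) = 0.55058^4 = 0.091893
P(M+2) = 4 × 0.55058^3 × 0.44942^1 = 0.300036
P(M+4) = 6 × 0.55058^2 × 0.44942^2 = 0.367364
P(M+6) = 4 × 0.55058^1 × 0.44942^3 = 0.199911
P(M+8) = 0.44942^4 = 0.040795
The M+4 peak is largest (0.367364); scaling to 100 gives 25.0 : 81.7 : 100.0 : 54.4 : 11.1.

25.0 : 81.7 : 100.0 : 54.4 : 11.1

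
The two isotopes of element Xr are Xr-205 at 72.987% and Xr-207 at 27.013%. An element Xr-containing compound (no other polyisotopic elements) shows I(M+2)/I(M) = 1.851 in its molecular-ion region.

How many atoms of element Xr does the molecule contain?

The M+2/M ratio from n Xr atoms is n · q/p = n · 0.27013/0.72987.
n = 1.851 × 0.72987/0.27013 = 5.00 ≈ 5

5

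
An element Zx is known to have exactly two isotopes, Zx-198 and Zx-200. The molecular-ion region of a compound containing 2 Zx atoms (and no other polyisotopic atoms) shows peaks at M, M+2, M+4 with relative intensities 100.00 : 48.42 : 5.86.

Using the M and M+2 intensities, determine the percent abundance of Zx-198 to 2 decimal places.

If p is the fraction of Zx that is Zx-198, then I(M+2)/I(M) = [C(2,1)·p^1·(1−p)] / p^2 = 2·(1−p)/p = 48.42/100.00 = 0.4842
(1−p)/p = 0.4842/2 = 0.2421  ⇒  p = 1/(1 + 0.2421) = 0.8051
Zx-198: 80.51%, Zx-200: 19.49%.

80.51%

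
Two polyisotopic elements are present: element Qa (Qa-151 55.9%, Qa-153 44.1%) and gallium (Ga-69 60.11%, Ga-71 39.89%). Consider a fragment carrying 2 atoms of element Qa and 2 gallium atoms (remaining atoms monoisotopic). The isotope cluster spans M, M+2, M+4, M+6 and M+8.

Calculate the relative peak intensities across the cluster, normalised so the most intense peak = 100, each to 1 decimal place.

Element Qa pattern (n=2): 0.312481 : 0.493038 : 0.194481
Gallium pattern (n=2): 0.36132121 : 0.47955758 : 0.15912121
Convolve the two distributions (both contribute in 2-u steps):
  M: 0.312481×0.36132121 = 0.112906
  M+2: 0.312481×0.47955758 + 0.493038×0.36132121 = 0.327998
  M+4: 0.312481×0.15912121 + 0.493038×0.47955758 + 0.194481×0.36132121 = 0.356433
  M+6: 0.493038×0.15912121 + 0.194481×0.47955758 = 0.171718
  M+8: 0.194481×0.15912121 = 0.030946
Scale to base peak (0.356433) = 100: 31.7 : 92.0 : 100.0 : 48.2 : 8.7

31.7 : 92.0 : 100.0 : 48.2 : 8.7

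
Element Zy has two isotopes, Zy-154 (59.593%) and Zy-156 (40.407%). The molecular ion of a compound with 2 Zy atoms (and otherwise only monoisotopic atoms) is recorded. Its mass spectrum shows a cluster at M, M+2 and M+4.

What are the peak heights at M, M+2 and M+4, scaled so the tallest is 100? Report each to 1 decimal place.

Each Zy atom is independently Zy-154 (p = 0.59593) or Zy-156 (q = 0.40407); the cluster is the binomial expansion (p + q)^2.
P(M) = 0.59593^2 = 0.355133
P(M+2) = 2 × 0.59593^1 × 0.40407^1 = 0.481595
P(M+4) = 0.40407^2 = 0.163273
The M+2 peak is largest (0.481595); scaling to 100 gives 73.7 : 100.0 : 33.9.

73.7 : 100.0 : 33.9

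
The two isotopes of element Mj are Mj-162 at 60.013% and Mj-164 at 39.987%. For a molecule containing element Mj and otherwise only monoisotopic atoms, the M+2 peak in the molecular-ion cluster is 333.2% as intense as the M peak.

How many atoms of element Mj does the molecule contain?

With n Mj atoms, P(M+2)/P(M) = C(n,1)·p^(n−1)q / p^n = n·q/p = n · 0.39987/0.60013.
n = 3.332 × 0.60013/0.39987 = 5.00 ≈ 5

5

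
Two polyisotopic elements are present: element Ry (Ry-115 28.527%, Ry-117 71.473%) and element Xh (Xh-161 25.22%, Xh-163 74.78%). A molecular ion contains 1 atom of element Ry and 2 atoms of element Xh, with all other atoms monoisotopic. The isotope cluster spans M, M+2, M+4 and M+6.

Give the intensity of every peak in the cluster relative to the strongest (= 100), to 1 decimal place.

4.2 : 35.7 : 100.0 : 93.1

Element Ry pattern (n=1): 0.28527 : 0.71473
Element Xh pattern (n=2): 0.06360484 : 0.37719032 : 0.55920484
Convolve the two distributions (both contribute in 2-u steps):
  M: 0.28527×0.06360484 = 0.018145
  M+2: 0.28527×0.37719032 + 0.71473×0.06360484 = 0.153061
  M+4: 0.28527×0.55920484 + 0.71473×0.37719032 = 0.429114
  M+6: 0.71473×0.55920484 = 0.399680
Scale to base peak (0.429114) = 100: 4.2 : 35.7 : 100.0 : 93.1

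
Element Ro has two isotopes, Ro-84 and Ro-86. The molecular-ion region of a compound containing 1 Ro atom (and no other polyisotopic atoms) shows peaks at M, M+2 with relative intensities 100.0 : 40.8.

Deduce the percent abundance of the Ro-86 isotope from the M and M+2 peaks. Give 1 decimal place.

If p is the fraction of Ro that is Ro-84, then I(M+2)/I(M) = [C(1,1)·p^0·(1−p)] / p^1 = 1·(1−p)/p = 40.8/100.0 = 0.4080
(1−p)/p = 0.4080/1 = 0.4080  ⇒  p = 1/(1 + 0.4080) = 0.7102
Ro-84: 71.0%, Ro-86: 29.0%.

29.0%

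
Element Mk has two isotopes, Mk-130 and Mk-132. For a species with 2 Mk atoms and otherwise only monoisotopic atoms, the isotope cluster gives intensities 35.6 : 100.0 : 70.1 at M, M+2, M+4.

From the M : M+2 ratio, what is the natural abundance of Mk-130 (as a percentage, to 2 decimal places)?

Let p = fractional abundance of Mk-130. I(M+2)/I(M) = [C(2,1)·p^1·(1−p)] / p^2 = 2·(1−p)/p = 100.0/35.6 = 2.8090
(1−p)/p = 2.8090/2 = 1.4045  ⇒  p = 1/(1 + 1.4045) = 0.4159
Mk-130: 41.59%, Mk-132: 58.41%.

41.59%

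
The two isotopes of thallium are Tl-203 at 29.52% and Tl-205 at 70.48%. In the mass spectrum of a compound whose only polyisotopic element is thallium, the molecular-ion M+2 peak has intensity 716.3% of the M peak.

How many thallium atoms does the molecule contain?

With n Tl atoms, P(M+2)/P(M) = C(n,1)·p^(n−1)q / p^n = n·q/p = n · 0.7048/0.2952.
n = 7.163 × 0.2952/0.7048 = 3.00 ≈ 3

3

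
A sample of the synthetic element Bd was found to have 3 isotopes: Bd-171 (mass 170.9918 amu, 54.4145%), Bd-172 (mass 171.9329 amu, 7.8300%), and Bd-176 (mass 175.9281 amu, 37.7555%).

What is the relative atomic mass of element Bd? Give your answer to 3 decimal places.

Weight each isotope mass by its fractional abundance: 0.544145 × 170.9918 + 0.078300 × 171.9329 + 0.377555 × 175.9281
= 93.04433 + 13.46235 + 66.42253 = 172.92921 amu

172.929 amu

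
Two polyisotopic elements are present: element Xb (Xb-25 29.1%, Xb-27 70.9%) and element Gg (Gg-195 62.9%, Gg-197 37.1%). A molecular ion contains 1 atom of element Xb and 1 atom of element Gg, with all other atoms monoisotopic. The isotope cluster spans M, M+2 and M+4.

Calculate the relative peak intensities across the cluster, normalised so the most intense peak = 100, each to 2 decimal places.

Element Xb pattern (n=1): 0.2910 : 0.7090
Element Gg pattern (n=1): 0.6290 : 0.3710
Convolve the two distributions (both contribute in 2-u steps):
  M: 0.2910×0.6290 = 0.183039
  M+2: 0.2910×0.3710 + 0.7090×0.6290 = 0.553922
  M+4: 0.7090×0.3710 = 0.263039
Scale to base peak (0.553922) = 100: 33.04 : 100.00 : 47.49

33.04 : 100.00 : 47.49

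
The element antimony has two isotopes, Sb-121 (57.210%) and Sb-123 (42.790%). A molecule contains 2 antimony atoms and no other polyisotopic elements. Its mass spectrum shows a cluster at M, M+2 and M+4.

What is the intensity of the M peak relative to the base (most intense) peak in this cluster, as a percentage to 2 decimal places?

66.85%

Term probabilities: M 0.3273, M+2 0.4896, M+4 0.1831. Base peak = M+2.
P(M+2) = C(2,1) × 0.57210^1 × 0.42790^1 = 2 × 0.5721 × 0.4279 = 0.489603 (base)
P(M) = C(2,0) × 0.57210^2 × 0.42790^0 = 1 × 0.32729841 × 1.0000 = 0.327298
Relative intensity = 0.327298 / 0.489603 × 100 = 66.85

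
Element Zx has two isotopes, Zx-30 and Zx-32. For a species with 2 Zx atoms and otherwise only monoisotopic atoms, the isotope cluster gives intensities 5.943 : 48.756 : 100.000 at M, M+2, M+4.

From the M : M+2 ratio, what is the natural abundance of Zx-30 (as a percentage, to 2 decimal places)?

19.60%

If p is the fraction of Zx that is Zx-30, then I(M+2)/I(M) = [C(2,1)·p^1·(1−p)] / p^2 = 2·(1−p)/p = 48.756/5.943 = 8.2039
(1−p)/p = 8.2039/2 = 4.1020  ⇒  p = 1/(1 + 4.1020) = 0.1960
Zx-30: 19.60%, Zx-32: 80.40%.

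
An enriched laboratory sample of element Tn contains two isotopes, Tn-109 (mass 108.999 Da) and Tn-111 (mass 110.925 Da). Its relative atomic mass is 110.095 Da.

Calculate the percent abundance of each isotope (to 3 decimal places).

Tn-109: 43.094%, Tn-111: 56.906%

Writing the weighted mean with unknown fraction x of Tn-109:
108.999·x + 110.925·(1 − x) = 110.095
(108.999 − 110.925)·x = 110.095 − 110.925
x = -0.830 / -1.926 = 0.43094 → 43.094% Tn-109, 56.906% Tn-111.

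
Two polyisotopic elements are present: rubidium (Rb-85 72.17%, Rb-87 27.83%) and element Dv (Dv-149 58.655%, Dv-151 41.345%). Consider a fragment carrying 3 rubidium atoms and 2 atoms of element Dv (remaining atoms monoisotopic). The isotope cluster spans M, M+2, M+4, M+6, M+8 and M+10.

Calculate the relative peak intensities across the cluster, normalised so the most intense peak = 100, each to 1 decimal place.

Rubidium pattern (n=3): 0.37589809 : 0.43485841 : 0.16768892 : 0.02155458
Element Dv pattern (n=2): 0.3440409 : 0.48501819 : 0.1709409
Convolve the two distributions (both contribute in 2-u steps):
  M: 0.37589809×0.3440409 = 0.129324
  M+2: 0.37589809×0.48501819 + 0.43485841×0.3440409 = 0.331926
  M+4: 0.37589809×0.1709409 + 0.43485841×0.48501819 + 0.16768892×0.3440409 = 0.332862
  M+6: 0.43485841×0.1709409 + 0.16768892×0.48501819 + 0.02155458×0.3440409 = 0.163083
  M+8: 0.16768892×0.1709409 + 0.02155458×0.48501819 = 0.039119
  M+10: 0.02155458×0.1709409 = 0.003685
Scale to base peak (0.332862) = 100: 38.9 : 99.7 : 100.0 : 49.0 : 11.8 : 1.1

38.9 : 99.7 : 100.0 : 49.0 : 11.8 : 1.1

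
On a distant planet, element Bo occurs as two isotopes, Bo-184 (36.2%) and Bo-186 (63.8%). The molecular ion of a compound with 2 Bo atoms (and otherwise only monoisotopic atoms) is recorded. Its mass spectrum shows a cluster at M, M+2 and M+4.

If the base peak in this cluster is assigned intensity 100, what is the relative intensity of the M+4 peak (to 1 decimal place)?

88.1

Term probabilities: M 0.1310, M+2 0.4619, M+4 0.4070. Base peak = M+2.
P(M+2) = C(2,1) × 0.362^1 × 0.638^1 = 2 × 0.3620 × 0.6380 = 0.461912 (base)
P(M+4) = C(2,2) × 0.362^0 × 0.638^2 = 1 × 1.0000 × 0.407044 = 0.407044
Relative intensity = 0.407044 / 0.461912 × 100 = 88.1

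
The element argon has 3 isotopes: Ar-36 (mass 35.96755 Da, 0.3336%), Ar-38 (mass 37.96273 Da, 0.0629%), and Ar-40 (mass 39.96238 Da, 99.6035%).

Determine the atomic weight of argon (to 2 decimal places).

Ar = Σ fᵢ·mᵢ = 0.003336 × 35.96755 + 0.000629 × 37.96273 + 0.996035 × 39.96238
= 0.119988 + 0.023879 + 39.803929 = 39.947796 Da

39.95 Da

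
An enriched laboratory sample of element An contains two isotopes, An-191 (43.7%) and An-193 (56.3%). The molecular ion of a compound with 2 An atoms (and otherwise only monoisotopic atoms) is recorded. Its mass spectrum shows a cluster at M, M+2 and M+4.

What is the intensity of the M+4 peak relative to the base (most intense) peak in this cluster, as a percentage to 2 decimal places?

64.42%

(0.437 + 0.563)^2 gives M 0.1910, M+2 0.4921, M+4 0.3170; the largest is M+2.
P(M+2) = C(2,1) × 0.437^1 × 0.563^1 = 2 × 0.4370 × 0.5630 = 0.492062 (base)
P(M+4) = C(2,2) × 0.437^0 × 0.563^2 = 1 × 1.0000 × 0.316969 = 0.316969
Relative intensity = 0.316969 / 0.492062 × 100 = 64.42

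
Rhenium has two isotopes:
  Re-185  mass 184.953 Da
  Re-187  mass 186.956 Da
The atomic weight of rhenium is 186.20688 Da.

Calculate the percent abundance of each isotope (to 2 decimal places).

With x = fraction of Re-185 (so Re-187 is 1 − x):
184.953·x + 186.956·(1 − x) = 186.20688
(184.953 − 186.956)·x = 186.20688 − 186.956
x = -0.74912 / -2.003 = 0.37400 → 37.40% Re-185, 62.60% Re-187.

Re-185: 37.40%, Re-187: 62.60%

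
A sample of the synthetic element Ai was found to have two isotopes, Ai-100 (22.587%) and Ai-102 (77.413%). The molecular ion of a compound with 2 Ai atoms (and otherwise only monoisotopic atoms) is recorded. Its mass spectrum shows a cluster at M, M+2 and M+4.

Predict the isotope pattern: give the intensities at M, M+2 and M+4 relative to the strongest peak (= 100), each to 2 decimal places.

Each Ai atom is independently Ai-100 (p = 0.22587) or Ai-102 (q = 0.77413); the cluster is the binomial expansion (p + q)^2.
P(M) = 0.22587^2 = 0.051017
P(M+2) = 2 × 0.22587^1 × 0.77413^1 = 0.349705
P(M+4) = 0.77413^2 = 0.599277
The M+4 peak is largest (0.599277); scaling to 100 gives 8.51 : 58.35 : 100.00.

8.51 : 58.35 : 100.00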